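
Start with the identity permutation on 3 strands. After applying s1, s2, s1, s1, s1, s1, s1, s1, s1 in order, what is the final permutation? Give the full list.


Starting with identity [1, 2, 3].
Apply generators in sequence:
  After s1: [2, 1, 3]
  After s2: [2, 3, 1]
  After s1: [3, 2, 1]
  After s1: [2, 3, 1]
  After s1: [3, 2, 1]
  After s1: [2, 3, 1]
  After s1: [3, 2, 1]
  After s1: [2, 3, 1]
  After s1: [3, 2, 1]
Final permutation: [3, 2, 1]

[3, 2, 1]


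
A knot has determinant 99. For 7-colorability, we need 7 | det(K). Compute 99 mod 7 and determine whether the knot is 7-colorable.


Step 1: A knot is p-colorable if and only if p divides its determinant.
Step 2: Compute 99 mod 7.
99 = 14 * 7 + 1
Step 3: 99 mod 7 = 1
Step 4: The knot is 7-colorable: no

1


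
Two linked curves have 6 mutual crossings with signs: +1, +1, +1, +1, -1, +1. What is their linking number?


Step 1: Count positive crossings: 5
Step 2: Count negative crossings: 1
Step 3: Sum of signs = 5 - 1 = 4
Step 4: Linking number = sum/2 = 4/2 = 2

2


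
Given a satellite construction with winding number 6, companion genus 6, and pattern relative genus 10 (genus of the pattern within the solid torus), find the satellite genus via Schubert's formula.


Schubert: g(satellite) = g_rel(pattern) + |winding| * g(companion),
where g_rel(pattern) is the genus of the pattern relative to the solid torus.
= 10 + 6 * 6
= 10 + 36 = 46

46


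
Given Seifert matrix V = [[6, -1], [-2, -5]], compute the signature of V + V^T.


Step 1: V + V^T = [[12, -3], [-3, -10]]
Step 2: trace = 2, det = -129
Step 3: Discriminant = 2^2 - 4*(-129) = 520
Step 4: Eigenvalues: 12.4018, -10.4018
Step 5: Signature = (# positive eigenvalues) - (# negative eigenvalues) = 0

0


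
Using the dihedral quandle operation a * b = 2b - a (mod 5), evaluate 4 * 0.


4 * 0 = 2*0 - 4 mod 5
= 0 - 4 mod 5
= -4 mod 5 = 1

1


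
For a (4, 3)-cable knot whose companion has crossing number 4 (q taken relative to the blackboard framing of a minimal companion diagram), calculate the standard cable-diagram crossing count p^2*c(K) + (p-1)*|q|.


Step 1: Each of the c(K) crossings of the companion diagram becomes p*p = p^2 crossings among the p parallel strands, and each of the |q| twists s_1 s_2 ... s_(p-1) adds (p-1) crossings.
  Crossings = p^2 * c(K) + (p-1)*|q|
Step 2: = 4^2 * 4 + (4-1)*3
Step 3: = 16*4 + 3*3
Step 4: = 64 + 9 = 73

73


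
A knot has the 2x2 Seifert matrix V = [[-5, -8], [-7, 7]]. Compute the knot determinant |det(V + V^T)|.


Step 1: Form V + V^T where V = [[-5, -8], [-7, 7]]
  V^T = [[-5, -7], [-8, 7]]
  V + V^T = [[-10, -15], [-15, 14]]
Step 2: det(V + V^T) = (-10)*14 - (-15)*(-15)
  = -140 - 225 = -365
Step 3: Knot determinant = |det(V + V^T)| = |-365| = 365

365


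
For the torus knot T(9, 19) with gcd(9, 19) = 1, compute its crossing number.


For a torus knot T(p, q) with gcd(p,q)=1,
the crossing number is min(p*(q-1), q*(p-1)).
p*(q-1) = 9*18 = 162
q*(p-1) = 19*8 = 152
min(162, 152) = 152

152


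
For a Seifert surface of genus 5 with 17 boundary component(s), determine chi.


chi = 2 - 2g - b
= 2 - 2*5 - 17
= 2 - 10 - 17 = -25

-25


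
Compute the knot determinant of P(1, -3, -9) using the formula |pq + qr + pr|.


Step 1: Compute pq + qr + pr.
pq = 1*(-3) = -3
qr = (-3)*(-9) = 27
pr = 1*(-9) = -9
pq + qr + pr = -3 + 27 + (-9) = 15
Step 2: Take absolute value.
det(P(1,-3,-9)) = |15| = 15

15


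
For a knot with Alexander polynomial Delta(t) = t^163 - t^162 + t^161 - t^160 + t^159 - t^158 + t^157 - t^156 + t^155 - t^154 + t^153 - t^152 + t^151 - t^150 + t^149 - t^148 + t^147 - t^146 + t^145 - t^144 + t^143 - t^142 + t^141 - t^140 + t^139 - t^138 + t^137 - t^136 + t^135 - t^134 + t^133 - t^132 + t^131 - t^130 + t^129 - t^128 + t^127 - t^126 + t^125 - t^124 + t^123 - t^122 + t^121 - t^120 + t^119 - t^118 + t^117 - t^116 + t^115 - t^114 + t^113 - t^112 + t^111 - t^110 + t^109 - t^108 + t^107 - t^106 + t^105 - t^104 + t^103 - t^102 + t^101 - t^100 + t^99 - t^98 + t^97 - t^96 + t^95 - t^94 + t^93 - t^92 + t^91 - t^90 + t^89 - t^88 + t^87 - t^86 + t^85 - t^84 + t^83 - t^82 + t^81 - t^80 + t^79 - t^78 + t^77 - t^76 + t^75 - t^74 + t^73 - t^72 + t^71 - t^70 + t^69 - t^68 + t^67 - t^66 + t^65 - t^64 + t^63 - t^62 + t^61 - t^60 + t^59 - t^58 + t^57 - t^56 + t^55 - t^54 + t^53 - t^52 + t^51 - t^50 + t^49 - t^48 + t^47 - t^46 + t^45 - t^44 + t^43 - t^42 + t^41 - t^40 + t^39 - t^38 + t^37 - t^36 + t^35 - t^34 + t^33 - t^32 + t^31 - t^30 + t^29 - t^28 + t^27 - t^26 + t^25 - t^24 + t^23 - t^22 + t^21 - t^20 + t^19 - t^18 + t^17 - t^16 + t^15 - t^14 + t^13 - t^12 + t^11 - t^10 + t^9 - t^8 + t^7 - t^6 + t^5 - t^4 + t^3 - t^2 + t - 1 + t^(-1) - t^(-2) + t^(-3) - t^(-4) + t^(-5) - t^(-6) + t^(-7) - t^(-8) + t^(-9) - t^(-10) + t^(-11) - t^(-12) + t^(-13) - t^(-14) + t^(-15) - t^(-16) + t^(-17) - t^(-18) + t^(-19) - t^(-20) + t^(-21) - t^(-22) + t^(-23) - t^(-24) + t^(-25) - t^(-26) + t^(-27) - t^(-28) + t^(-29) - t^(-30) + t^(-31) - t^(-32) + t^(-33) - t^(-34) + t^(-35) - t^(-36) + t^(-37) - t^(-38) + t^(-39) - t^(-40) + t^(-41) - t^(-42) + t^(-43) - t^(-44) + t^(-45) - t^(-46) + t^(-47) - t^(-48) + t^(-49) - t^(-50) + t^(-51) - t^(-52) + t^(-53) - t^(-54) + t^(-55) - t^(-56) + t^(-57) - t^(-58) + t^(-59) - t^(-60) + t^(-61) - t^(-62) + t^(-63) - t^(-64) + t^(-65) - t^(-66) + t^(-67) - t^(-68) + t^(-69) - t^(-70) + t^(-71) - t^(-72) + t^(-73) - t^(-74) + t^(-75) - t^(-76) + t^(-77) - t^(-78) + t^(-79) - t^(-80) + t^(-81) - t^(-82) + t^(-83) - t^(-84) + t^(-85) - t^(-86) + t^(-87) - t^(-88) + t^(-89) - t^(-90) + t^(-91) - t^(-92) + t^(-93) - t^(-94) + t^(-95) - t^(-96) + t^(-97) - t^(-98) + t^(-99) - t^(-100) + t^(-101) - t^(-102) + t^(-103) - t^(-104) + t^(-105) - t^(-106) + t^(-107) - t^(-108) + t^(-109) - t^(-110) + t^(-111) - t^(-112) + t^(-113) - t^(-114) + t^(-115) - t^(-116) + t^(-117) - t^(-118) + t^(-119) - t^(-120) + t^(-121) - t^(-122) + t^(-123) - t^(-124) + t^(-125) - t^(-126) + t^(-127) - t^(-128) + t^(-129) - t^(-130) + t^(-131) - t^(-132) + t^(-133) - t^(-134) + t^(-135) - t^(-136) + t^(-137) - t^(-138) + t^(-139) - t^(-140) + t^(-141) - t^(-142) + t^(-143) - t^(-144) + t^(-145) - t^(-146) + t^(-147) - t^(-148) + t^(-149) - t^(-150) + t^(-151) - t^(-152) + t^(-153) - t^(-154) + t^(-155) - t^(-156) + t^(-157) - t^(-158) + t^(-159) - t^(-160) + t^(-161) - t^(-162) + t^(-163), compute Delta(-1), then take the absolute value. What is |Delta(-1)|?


Step 1: The polynomial has 327 terms with alternating signs, exponents from 163 down to -163.
Step 2: Substitute t = -1. The i-th term has coefficient (-1)^i and exponent (m-i),
  so its value is (-1)^i * (-1)^(m-i) = (-1)^m = -1 for every i.
Step 3: All 327 terms equal -1, so Delta(-1) = 327 * (-1) = -327
Step 4: |Delta(-1)| = 327

327


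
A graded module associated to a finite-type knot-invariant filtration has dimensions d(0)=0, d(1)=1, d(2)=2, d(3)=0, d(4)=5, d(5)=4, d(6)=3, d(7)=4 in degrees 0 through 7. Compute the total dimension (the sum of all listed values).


Total dimension = d(0) + d(1) + ... + d(7)
= 0 + 1 + 2 + 0 + 5 + 4 + 3 + 4
= 19

19


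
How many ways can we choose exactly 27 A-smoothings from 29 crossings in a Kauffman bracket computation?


We choose which 27 of 29 crossings get A-smoothings.
C(29, 27) = 29! / (27! * 2!)
= 406

406


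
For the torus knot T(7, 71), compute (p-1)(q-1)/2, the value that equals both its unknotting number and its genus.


For a torus knot T(p,q), both the unknotting number and genus equal (p-1)(q-1)/2.
= (7-1)(71-1)/2
= 6*70/2
= 420/2 = 210

210


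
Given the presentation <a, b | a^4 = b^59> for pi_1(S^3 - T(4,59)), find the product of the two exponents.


The relation is a^4 = b^59.
Product of exponents = 4 * 59
= 236

236


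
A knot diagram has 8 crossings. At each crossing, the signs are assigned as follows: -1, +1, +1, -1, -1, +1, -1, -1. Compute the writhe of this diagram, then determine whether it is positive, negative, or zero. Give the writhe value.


Step 1: Count positive crossings (+1).
Positive crossings: 3
Step 2: Count negative crossings (-1).
Negative crossings: 5
Step 3: Writhe = (positive) - (negative)
w = 3 - 5 = -2
Step 4: |w| = 2, and w is negative

-2


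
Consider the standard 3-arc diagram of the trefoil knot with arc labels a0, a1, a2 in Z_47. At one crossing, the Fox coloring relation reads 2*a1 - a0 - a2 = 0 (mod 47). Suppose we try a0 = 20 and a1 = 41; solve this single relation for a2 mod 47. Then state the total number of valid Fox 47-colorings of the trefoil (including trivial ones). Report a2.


Step 1: Apply the given crossing relation 2*a1 - a0 - a2 = 0 (mod 47).
  a2 = 2*a1 - a0 mod 47
  a2 = 2*41 - 20 mod 47
  a2 = 82 - 20 mod 47
  a2 = 62 mod 47 = 15
Step 2: The trefoil has determinant 3.
  Number of Fox p-colorings (p prime) is p^2 if p = 3, else p.
  Since 47 does not divide 3, only trivial (constant) colorings exist.
  (So the trial a0 = 20, a1 = 41 with a0 != a1 does NOT extend to a valid coloring of the whole trefoil: the other two crossing relations require 3*(a1 - a0) = 0 (mod 47), which fails.)
  Total colorings = 47
Step 3: a2 = 15, total Fox 47-colorings = 47

15


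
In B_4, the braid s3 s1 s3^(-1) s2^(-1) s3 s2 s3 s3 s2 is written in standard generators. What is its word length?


The word length counts the number of generators (including inverses).
Listing each generator: s3, s1, s3^(-1), s2^(-1), s3, s2, s3, s3, s2
There are 9 generators in this braid word.

9


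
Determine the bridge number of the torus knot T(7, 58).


The bridge number of T(p,q) is min(p,q).
min(7, 58) = 7

7


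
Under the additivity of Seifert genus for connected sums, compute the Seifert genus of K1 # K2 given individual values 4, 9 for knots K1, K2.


The Seifert genus is additive under connected sum.
Seifert genus(K1 # K2) = (4) + (9)
= 13

13


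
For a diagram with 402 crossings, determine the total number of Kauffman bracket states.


Each crossing contributes 2 choices (A-smoothing or B-smoothing).
Total states = 2^402 = 10328999512347634358623676688012047497318823171316894051322637426162590488067364778518581413120551325743612687890989973504

10328999512347634358623676688012047497318823171316894051322637426162590488067364778518581413120551325743612687890989973504


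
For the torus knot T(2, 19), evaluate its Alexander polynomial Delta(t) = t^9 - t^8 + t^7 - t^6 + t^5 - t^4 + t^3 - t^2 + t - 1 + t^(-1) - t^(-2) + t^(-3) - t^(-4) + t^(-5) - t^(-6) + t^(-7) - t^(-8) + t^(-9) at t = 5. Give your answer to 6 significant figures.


Substituting t = 5 into Delta(t) = t^9 - t^8 + t^7 - t^6 + t^5 - t^4 + t^3 - t^2 + t - 1 + t^(-1) - t^(-2) + t^(-3) - t^(-4) + t^(-5) - t^(-6) + t^(-7) - t^(-8) + t^(-9):
Term values: (1953125) + (-390625) + (78125) + (-15625) + (3125) + (-625) + (125) + (-25) + (5) + (-1) + (0.2) + (-0.04) + (0.008) + (-0.0016) + (0.00032) + (-6.4e-05) + (1.28e-05) + (-2.56e-06) + (5.12e-07)
Sum = 1627604.167
Rounded to 6 significant figures: 1.6276e+06

1.6276e+06


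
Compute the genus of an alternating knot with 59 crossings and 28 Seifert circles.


For alternating knots, g = (c - s + 1)/2.
= (59 - 28 + 1)/2
= 32/2 = 16

16


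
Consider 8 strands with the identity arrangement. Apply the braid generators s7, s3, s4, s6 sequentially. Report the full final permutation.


Starting with identity [1, 2, 3, 4, 5, 6, 7, 8].
Apply generators in sequence:
  After s7: [1, 2, 3, 4, 5, 6, 8, 7]
  After s3: [1, 2, 4, 3, 5, 6, 8, 7]
  After s4: [1, 2, 4, 5, 3, 6, 8, 7]
  After s6: [1, 2, 4, 5, 3, 8, 6, 7]
Final permutation: [1, 2, 4, 5, 3, 8, 6, 7]

[1, 2, 4, 5, 3, 8, 6, 7]


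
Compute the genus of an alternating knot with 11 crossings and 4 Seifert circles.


For alternating knots, g = (c - s + 1)/2.
= (11 - 4 + 1)/2
= 8/2 = 4

4


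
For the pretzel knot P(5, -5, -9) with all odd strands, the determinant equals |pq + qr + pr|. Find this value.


Step 1: Compute pq + qr + pr.
pq = 5*(-5) = -25
qr = (-5)*(-9) = 45
pr = 5*(-9) = -45
pq + qr + pr = -25 + 45 + (-45) = -25
Step 2: Take absolute value.
det(P(5,-5,-9)) = |-25| = 25

25


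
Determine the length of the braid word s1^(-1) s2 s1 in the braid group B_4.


The word length counts the number of generators (including inverses).
Listing each generator: s1^(-1), s2, s1
There are 3 generators in this braid word.

3


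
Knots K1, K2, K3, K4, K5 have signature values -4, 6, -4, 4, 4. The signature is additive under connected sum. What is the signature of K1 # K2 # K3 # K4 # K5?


The signature is additive under connected sum.
signature(K1 # K2 # K3 # K4 # K5) = (-4) + (6) + (-4) + (4) + (4)
= 6

6


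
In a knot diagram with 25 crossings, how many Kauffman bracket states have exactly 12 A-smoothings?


We choose which 12 of 25 crossings get A-smoothings.
C(25, 12) = 25! / (12! * 13!)
= 5200300

5200300


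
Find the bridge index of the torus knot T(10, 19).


The bridge number of T(p,q) is min(p,q).
min(10, 19) = 10

10


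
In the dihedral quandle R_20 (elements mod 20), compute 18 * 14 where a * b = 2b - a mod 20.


18 * 14 = 2*14 - 18 mod 20
= 28 - 18 mod 20
= 10 mod 20 = 10

10


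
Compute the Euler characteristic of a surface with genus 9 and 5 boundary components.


chi = 2 - 2g - b
= 2 - 2*9 - 5
= 2 - 18 - 5 = -21

-21


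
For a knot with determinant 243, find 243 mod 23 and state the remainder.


Step 1: A knot is p-colorable if and only if p divides its determinant.
Step 2: Compute 243 mod 23.
243 = 10 * 23 + 13
Step 3: 243 mod 23 = 13
Step 4: The knot is 23-colorable: no

13


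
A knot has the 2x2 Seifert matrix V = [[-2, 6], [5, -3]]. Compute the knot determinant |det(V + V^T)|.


Step 1: Form V + V^T where V = [[-2, 6], [5, -3]]
  V^T = [[-2, 5], [6, -3]]
  V + V^T = [[-4, 11], [11, -6]]
Step 2: det(V + V^T) = (-4)*(-6) - 11*11
  = 24 - 121 = -97
Step 3: Knot determinant = |det(V + V^T)| = |-97| = 97

97


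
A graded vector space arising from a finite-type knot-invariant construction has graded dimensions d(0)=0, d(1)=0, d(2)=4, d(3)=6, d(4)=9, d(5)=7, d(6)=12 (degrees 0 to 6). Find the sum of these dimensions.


Total dimension = d(0) + d(1) + ... + d(6)
= 0 + 0 + 4 + 6 + 9 + 7 + 12
= 38

38


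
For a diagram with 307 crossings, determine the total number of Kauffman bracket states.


Each crossing contributes 2 choices (A-smoothing or B-smoothing).
Total states = 2^307 = 260740604970814219042361048116400404614587954389239840081425977517360806369707098391474864128

260740604970814219042361048116400404614587954389239840081425977517360806369707098391474864128


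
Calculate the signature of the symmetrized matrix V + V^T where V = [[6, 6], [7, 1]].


Step 1: V + V^T = [[12, 13], [13, 2]]
Step 2: trace = 14, det = -145
Step 3: Discriminant = 14^2 - 4*(-145) = 776
Step 4: Eigenvalues: 20.9284, -6.92839
Step 5: Signature = (# positive eigenvalues) - (# negative eigenvalues) = 0

0


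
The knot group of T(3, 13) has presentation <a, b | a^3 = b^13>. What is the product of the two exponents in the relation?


The relation is a^3 = b^13.
Product of exponents = 3 * 13
= 39

39


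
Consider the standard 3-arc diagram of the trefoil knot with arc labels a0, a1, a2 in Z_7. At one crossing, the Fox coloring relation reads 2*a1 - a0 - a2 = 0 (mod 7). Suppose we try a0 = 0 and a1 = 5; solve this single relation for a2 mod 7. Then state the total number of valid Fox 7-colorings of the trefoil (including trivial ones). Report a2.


Step 1: Apply the given crossing relation 2*a1 - a0 - a2 = 0 (mod 7).
  a2 = 2*a1 - a0 mod 7
  a2 = 2*5 - 0 mod 7
  a2 = 10 - 0 mod 7
  a2 = 10 mod 7 = 3
Step 2: The trefoil has determinant 3.
  Number of Fox p-colorings (p prime) is p^2 if p = 3, else p.
  Since 7 does not divide 3, only trivial (constant) colorings exist.
  (So the trial a0 = 0, a1 = 5 with a0 != a1 does NOT extend to a valid coloring of the whole trefoil: the other two crossing relations require 3*(a1 - a0) = 0 (mod 7), which fails.)
  Total colorings = 7
Step 3: a2 = 3, total Fox 7-colorings = 7

3


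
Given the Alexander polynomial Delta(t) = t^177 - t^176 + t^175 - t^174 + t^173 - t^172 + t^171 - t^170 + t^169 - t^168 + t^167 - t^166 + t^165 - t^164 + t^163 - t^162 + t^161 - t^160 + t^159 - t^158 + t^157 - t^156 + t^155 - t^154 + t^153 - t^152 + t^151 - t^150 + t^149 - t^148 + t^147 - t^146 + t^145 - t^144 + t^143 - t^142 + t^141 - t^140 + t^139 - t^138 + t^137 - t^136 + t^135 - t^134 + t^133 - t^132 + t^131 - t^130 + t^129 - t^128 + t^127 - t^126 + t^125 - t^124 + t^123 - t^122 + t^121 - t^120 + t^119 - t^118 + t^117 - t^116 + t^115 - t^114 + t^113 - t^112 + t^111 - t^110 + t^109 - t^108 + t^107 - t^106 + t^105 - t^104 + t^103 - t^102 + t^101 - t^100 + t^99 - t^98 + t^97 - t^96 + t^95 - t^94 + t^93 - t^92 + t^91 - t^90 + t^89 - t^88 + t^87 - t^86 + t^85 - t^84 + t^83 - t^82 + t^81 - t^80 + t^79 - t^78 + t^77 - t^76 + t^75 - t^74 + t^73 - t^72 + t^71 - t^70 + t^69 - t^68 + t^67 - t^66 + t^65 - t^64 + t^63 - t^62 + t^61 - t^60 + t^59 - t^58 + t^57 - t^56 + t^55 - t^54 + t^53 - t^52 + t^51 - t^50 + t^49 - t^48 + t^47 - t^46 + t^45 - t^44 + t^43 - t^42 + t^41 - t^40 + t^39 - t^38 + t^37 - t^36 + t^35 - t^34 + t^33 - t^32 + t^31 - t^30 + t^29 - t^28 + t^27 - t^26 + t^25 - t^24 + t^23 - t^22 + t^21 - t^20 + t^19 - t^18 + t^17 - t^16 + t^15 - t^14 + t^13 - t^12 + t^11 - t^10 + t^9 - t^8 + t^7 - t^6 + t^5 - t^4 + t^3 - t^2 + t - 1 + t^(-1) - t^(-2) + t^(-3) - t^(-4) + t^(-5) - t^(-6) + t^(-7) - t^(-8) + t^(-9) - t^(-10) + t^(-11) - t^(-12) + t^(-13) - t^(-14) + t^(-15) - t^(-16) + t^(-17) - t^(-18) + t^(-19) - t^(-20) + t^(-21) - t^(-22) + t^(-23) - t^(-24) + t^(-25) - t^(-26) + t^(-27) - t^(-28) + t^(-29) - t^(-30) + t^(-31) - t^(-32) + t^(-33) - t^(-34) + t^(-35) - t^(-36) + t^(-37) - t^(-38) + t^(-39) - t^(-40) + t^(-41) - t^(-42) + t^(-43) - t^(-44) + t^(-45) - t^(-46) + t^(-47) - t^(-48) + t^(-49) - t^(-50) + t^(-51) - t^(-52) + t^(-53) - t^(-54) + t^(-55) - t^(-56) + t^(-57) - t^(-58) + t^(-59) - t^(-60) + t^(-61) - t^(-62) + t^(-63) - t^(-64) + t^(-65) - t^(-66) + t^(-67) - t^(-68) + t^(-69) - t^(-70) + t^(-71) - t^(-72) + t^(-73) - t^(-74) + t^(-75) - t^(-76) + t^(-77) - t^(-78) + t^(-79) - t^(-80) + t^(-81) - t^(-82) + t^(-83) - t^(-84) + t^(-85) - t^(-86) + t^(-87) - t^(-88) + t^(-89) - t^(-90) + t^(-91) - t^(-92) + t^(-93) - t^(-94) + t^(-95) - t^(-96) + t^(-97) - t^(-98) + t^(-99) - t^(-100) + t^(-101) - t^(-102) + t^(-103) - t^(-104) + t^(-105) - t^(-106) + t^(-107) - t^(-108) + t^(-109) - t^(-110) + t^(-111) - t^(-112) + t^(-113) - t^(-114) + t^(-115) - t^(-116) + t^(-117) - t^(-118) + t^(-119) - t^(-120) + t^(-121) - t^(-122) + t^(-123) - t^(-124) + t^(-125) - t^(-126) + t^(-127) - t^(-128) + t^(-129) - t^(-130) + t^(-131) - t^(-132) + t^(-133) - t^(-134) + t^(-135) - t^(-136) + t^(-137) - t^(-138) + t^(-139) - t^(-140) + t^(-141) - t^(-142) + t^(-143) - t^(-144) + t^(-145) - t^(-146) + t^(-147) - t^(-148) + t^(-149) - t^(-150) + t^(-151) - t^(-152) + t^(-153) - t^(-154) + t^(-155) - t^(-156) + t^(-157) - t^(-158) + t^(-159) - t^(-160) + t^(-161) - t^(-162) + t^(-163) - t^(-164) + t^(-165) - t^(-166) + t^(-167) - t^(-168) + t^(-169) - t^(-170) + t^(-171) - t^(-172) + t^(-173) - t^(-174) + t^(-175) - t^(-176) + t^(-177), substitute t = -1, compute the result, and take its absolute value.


Step 1: The polynomial has 355 terms with alternating signs, exponents from 177 down to -177.
Step 2: Substitute t = -1. The i-th term has coefficient (-1)^i and exponent (m-i),
  so its value is (-1)^i * (-1)^(m-i) = (-1)^m = -1 for every i.
Step 3: All 355 terms equal -1, so Delta(-1) = 355 * (-1) = -355
Step 4: |Delta(-1)| = 355

355


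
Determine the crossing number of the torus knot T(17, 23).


For a torus knot T(p, q) with gcd(p,q)=1,
the crossing number is min(p*(q-1), q*(p-1)).
p*(q-1) = 17*22 = 374
q*(p-1) = 23*16 = 368
min(374, 368) = 368

368


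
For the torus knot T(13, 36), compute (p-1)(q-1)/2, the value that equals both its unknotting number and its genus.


For a torus knot T(p,q), both the unknotting number and genus equal (p-1)(q-1)/2.
= (13-1)(36-1)/2
= 12*35/2
= 420/2 = 210

210


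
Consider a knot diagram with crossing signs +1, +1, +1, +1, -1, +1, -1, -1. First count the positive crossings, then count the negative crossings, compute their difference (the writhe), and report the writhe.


Step 1: Count positive crossings (+1).
Positive crossings: 5
Step 2: Count negative crossings (-1).
Negative crossings: 3
Step 3: Writhe = (positive) - (negative)
w = 5 - 3 = 2
Step 4: |w| = 2, and w is positive

2


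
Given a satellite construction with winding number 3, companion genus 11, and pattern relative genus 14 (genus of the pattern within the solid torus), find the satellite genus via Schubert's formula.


Schubert: g(satellite) = g_rel(pattern) + |winding| * g(companion),
where g_rel(pattern) is the genus of the pattern relative to the solid torus.
= 14 + 3 * 11
= 14 + 33 = 47

47


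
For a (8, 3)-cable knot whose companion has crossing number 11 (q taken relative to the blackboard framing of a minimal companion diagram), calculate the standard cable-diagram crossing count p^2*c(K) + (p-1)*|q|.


Step 1: Each of the c(K) crossings of the companion diagram becomes p*p = p^2 crossings among the p parallel strands, and each of the |q| twists s_1 s_2 ... s_(p-1) adds (p-1) crossings.
  Crossings = p^2 * c(K) + (p-1)*|q|
Step 2: = 8^2 * 11 + (8-1)*3
Step 3: = 64*11 + 7*3
Step 4: = 704 + 21 = 725

725


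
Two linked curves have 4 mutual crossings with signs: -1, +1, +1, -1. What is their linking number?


Step 1: Count positive crossings: 2
Step 2: Count negative crossings: 2
Step 3: Sum of signs = 2 - 2 = 0
Step 4: Linking number = sum/2 = 0/2 = 0

0


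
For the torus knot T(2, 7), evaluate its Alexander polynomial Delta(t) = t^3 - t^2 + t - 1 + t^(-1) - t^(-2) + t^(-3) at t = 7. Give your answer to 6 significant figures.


Substituting t = 7 into Delta(t) = t^3 - t^2 + t - 1 + t^(-1) - t^(-2) + t^(-3):
Term values: (343) + (-49) + (7) + (-1) + (0.142857) + (-0.0204082) + (0.00291545)
Sum = 300.1253644
Rounded to 6 significant figures: 300.125

300.125


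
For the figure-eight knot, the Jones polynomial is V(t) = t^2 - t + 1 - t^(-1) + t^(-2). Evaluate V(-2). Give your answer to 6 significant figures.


Substituting t = -2 into V(t) = t^2 - t + 1 - t^(-1) + t^(-2):
  (+)t^(2) = 4
  (-)t^(1) = 2
  (+)t^(0) = 1
  (-)t^(-1) = 0.5
  (+)t^(-2) = 0.25
Sum = (4) + (2) + (1) + (0.5) + (0.25)
= 7.75
Rounded to 6 significant figures: 7.75

7.75


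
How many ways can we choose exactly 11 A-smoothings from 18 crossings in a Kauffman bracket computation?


We choose which 11 of 18 crossings get A-smoothings.
C(18, 11) = 18! / (11! * 7!)
= 31824

31824


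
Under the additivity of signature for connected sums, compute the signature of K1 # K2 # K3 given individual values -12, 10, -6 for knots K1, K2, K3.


The signature is additive under connected sum.
signature(K1 # K2 # K3) = (-12) + (10) + (-6)
= -8

-8


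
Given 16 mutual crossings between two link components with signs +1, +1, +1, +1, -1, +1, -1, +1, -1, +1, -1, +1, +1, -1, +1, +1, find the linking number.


Step 1: Count positive crossings: 11
Step 2: Count negative crossings: 5
Step 3: Sum of signs = 11 - 5 = 6
Step 4: Linking number = sum/2 = 6/2 = 3

3


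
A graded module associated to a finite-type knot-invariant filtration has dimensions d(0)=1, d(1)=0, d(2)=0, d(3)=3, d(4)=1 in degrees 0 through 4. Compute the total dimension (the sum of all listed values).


Total dimension = d(0) + d(1) + ... + d(4)
= 1 + 0 + 0 + 3 + 1
= 5

5


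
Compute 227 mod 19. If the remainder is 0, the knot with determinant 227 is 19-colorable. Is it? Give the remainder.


Step 1: A knot is p-colorable if and only if p divides its determinant.
Step 2: Compute 227 mod 19.
227 = 11 * 19 + 18
Step 3: 227 mod 19 = 18
Step 4: The knot is 19-colorable: no

18


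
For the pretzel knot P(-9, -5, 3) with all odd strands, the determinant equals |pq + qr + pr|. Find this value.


Step 1: Compute pq + qr + pr.
pq = (-9)*(-5) = 45
qr = (-5)*3 = -15
pr = (-9)*3 = -27
pq + qr + pr = 45 + (-15) + (-27) = 3
Step 2: Take absolute value.
det(P(-9,-5,3)) = |3| = 3

3


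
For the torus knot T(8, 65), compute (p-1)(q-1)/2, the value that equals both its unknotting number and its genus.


For a torus knot T(p,q), both the unknotting number and genus equal (p-1)(q-1)/2.
= (8-1)(65-1)/2
= 7*64/2
= 448/2 = 224

224


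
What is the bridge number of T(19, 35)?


The bridge number of T(p,q) is min(p,q).
min(19, 35) = 19

19


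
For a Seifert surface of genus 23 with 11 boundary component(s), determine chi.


chi = 2 - 2g - b
= 2 - 2*23 - 11
= 2 - 46 - 11 = -55

-55


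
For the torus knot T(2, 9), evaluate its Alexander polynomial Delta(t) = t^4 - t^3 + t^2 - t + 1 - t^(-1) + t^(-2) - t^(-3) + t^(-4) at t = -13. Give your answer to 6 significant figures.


Substituting t = -13 into Delta(t) = t^4 - t^3 + t^2 - t + 1 - t^(-1) + t^(-2) - t^(-3) + t^(-4):
Term values: (28561) + (2197) + (169) + (13) + (1) + (0.0769231) + (0.00591716) + (0.000455166) + (3.50128e-05)
Sum = 30941.08333
Rounded to 6 significant figures: 30941.1

30941.1


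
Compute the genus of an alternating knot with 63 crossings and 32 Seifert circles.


For alternating knots, g = (c - s + 1)/2.
= (63 - 32 + 1)/2
= 32/2 = 16

16


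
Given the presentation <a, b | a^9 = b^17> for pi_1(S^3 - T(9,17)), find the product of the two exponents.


The relation is a^9 = b^17.
Product of exponents = 9 * 17
= 153

153


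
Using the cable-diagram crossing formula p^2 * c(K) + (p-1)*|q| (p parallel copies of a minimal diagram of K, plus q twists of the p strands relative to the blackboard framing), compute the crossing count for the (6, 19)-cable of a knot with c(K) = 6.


Step 1: Each of the c(K) crossings of the companion diagram becomes p*p = p^2 crossings among the p parallel strands, and each of the |q| twists s_1 s_2 ... s_(p-1) adds (p-1) crossings.
  Crossings = p^2 * c(K) + (p-1)*|q|
Step 2: = 6^2 * 6 + (6-1)*19
Step 3: = 36*6 + 5*19
Step 4: = 216 + 95 = 311

311


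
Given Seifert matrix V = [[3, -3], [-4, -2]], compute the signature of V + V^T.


Step 1: V + V^T = [[6, -7], [-7, -4]]
Step 2: trace = 2, det = -73
Step 3: Discriminant = 2^2 - 4*(-73) = 296
Step 4: Eigenvalues: 9.60233, -7.60233
Step 5: Signature = (# positive eigenvalues) - (# negative eigenvalues) = 0

0


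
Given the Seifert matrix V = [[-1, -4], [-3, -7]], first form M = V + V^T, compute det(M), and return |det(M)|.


Step 1: Form V + V^T where V = [[-1, -4], [-3, -7]]
  V^T = [[-1, -3], [-4, -7]]
  V + V^T = [[-2, -7], [-7, -14]]
Step 2: det(V + V^T) = (-2)*(-14) - (-7)*(-7)
  = 28 - 49 = -21
Step 3: Knot determinant = |det(V + V^T)| = |-21| = 21

21


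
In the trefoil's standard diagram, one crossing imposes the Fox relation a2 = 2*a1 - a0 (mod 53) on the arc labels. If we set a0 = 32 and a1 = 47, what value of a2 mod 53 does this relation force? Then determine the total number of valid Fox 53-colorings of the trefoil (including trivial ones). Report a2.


Step 1: Apply the given crossing relation 2*a1 - a0 - a2 = 0 (mod 53).
  a2 = 2*a1 - a0 mod 53
  a2 = 2*47 - 32 mod 53
  a2 = 94 - 32 mod 53
  a2 = 62 mod 53 = 9
Step 2: The trefoil has determinant 3.
  Number of Fox p-colorings (p prime) is p^2 if p = 3, else p.
  Since 53 does not divide 3, only trivial (constant) colorings exist.
  (So the trial a0 = 32, a1 = 47 with a0 != a1 does NOT extend to a valid coloring of the whole trefoil: the other two crossing relations require 3*(a1 - a0) = 0 (mod 53), which fails.)
  Total colorings = 53
Step 3: a2 = 9, total Fox 53-colorings = 53

9


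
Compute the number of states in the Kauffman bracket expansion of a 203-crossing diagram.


Each crossing contributes 2 choices (A-smoothing or B-smoothing).
Total states = 2^203 = 12855504354071922204335696738729300820177623950262342682411008

12855504354071922204335696738729300820177623950262342682411008


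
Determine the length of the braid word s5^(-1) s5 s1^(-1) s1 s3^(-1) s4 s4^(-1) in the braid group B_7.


The word length counts the number of generators (including inverses).
Listing each generator: s5^(-1), s5, s1^(-1), s1, s3^(-1), s4, s4^(-1)
There are 7 generators in this braid word.

7


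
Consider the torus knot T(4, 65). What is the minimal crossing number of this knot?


For a torus knot T(p, q) with gcd(p,q)=1,
the crossing number is min(p*(q-1), q*(p-1)).
p*(q-1) = 4*64 = 256
q*(p-1) = 65*3 = 195
min(256, 195) = 195

195


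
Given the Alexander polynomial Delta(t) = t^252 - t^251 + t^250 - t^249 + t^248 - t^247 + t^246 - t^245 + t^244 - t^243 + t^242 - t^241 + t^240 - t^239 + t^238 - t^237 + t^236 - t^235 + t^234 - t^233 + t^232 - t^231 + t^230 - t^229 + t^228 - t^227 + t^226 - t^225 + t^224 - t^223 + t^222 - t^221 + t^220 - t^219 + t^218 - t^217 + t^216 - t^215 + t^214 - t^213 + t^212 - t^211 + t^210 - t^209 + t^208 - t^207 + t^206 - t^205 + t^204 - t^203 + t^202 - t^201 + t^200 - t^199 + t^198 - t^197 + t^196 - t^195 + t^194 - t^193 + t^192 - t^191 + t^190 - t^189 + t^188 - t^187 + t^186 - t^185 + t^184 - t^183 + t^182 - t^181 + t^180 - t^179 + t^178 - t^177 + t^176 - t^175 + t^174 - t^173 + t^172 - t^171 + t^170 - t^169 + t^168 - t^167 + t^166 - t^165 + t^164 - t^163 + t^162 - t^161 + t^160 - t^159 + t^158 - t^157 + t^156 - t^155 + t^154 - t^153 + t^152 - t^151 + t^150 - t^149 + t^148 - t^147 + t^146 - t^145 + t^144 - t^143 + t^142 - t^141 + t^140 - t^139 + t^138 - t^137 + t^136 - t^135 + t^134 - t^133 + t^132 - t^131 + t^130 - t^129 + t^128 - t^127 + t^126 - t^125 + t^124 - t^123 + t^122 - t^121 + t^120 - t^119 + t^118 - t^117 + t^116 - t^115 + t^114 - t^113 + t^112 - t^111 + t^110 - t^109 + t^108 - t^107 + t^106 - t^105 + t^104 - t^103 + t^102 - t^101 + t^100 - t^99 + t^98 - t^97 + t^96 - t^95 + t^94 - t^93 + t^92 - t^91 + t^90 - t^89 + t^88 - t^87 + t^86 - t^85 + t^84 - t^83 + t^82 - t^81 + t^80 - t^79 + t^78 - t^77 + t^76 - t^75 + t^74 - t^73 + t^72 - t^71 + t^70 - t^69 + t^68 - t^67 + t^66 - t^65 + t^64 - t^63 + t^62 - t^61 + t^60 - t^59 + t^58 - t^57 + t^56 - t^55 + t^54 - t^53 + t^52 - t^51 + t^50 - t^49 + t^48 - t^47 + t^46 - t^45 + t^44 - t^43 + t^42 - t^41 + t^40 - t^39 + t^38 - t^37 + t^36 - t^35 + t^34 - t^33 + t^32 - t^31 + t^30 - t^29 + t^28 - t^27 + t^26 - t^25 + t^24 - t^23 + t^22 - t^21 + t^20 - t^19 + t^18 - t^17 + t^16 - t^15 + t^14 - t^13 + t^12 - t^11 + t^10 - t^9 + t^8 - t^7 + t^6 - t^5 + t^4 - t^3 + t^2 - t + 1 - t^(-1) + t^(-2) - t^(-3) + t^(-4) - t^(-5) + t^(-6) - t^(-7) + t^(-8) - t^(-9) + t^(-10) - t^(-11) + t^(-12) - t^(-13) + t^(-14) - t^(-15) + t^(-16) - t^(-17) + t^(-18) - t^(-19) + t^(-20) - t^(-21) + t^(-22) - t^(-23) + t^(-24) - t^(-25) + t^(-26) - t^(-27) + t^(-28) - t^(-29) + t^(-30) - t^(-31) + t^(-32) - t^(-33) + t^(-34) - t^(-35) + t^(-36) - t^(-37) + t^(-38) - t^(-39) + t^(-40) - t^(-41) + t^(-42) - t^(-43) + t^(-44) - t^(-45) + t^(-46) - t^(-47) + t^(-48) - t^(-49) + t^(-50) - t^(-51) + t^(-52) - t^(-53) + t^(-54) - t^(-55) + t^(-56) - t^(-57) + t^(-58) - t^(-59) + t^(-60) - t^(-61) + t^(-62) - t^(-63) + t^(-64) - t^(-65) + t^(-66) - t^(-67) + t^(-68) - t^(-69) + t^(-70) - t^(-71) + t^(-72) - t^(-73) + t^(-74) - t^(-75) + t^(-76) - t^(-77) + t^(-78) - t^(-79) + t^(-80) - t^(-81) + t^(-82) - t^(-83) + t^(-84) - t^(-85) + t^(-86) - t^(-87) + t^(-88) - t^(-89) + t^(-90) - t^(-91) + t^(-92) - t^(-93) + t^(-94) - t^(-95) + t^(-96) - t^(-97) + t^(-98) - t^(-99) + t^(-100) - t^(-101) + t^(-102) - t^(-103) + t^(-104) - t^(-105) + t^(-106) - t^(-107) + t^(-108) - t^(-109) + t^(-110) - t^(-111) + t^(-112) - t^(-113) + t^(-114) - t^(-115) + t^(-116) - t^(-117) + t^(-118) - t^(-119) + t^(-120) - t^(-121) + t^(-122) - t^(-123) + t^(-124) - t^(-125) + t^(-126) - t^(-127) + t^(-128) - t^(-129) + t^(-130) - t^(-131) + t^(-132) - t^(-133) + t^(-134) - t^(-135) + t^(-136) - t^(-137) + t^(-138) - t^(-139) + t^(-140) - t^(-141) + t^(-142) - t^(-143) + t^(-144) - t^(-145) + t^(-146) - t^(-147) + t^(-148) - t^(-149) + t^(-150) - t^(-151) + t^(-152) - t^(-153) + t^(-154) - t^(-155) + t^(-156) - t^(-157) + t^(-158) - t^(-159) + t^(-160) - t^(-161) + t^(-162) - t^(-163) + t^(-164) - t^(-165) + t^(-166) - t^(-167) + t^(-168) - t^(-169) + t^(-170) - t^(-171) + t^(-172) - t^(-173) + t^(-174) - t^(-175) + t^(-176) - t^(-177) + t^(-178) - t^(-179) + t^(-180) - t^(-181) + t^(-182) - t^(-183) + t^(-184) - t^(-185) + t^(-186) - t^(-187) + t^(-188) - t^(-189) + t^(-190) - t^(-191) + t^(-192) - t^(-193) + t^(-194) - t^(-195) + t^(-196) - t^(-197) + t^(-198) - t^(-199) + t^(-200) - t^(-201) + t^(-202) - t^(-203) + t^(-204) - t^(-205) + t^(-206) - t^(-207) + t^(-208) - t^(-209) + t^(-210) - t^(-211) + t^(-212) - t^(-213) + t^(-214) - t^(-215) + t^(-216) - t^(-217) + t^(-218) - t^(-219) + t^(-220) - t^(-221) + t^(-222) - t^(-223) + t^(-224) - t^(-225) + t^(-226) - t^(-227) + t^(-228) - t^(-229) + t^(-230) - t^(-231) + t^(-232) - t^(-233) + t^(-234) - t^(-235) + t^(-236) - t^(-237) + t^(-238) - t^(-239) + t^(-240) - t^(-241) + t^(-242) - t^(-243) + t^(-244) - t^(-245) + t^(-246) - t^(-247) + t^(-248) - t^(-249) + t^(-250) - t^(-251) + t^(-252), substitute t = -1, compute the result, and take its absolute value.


Step 1: The polynomial has 505 terms with alternating signs, exponents from 252 down to -252.
Step 2: Substitute t = -1. The i-th term has coefficient (-1)^i and exponent (m-i),
  so its value is (-1)^i * (-1)^(m-i) = (-1)^m = 1 for every i.
Step 3: All 505 terms equal 1, so Delta(-1) = 505 * (1) = 505
Step 4: |Delta(-1)| = 505

505


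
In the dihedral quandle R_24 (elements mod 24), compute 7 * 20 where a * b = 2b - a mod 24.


7 * 20 = 2*20 - 7 mod 24
= 40 - 7 mod 24
= 33 mod 24 = 9

9


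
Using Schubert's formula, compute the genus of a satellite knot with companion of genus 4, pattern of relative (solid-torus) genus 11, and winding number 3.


Schubert: g(satellite) = g_rel(pattern) + |winding| * g(companion),
where g_rel(pattern) is the genus of the pattern relative to the solid torus.
= 11 + 3 * 4
= 11 + 12 = 23

23


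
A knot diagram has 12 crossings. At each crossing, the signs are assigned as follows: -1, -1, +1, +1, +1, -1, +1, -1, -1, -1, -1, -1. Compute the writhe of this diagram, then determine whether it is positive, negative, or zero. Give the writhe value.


Step 1: Count positive crossings (+1).
Positive crossings: 4
Step 2: Count negative crossings (-1).
Negative crossings: 8
Step 3: Writhe = (positive) - (negative)
w = 4 - 8 = -4
Step 4: |w| = 4, and w is negative

-4


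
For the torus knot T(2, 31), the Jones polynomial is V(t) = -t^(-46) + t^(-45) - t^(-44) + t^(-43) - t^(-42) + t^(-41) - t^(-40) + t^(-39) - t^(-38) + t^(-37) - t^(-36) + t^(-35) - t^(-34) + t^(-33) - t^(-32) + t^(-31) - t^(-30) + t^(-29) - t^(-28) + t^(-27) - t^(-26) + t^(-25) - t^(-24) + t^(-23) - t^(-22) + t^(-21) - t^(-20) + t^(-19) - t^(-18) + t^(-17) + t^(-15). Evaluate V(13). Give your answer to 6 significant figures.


Substituting t = 13 into V(t) = -t^(-46) + t^(-45) - t^(-44) + t^(-43) - t^(-42) + t^(-41) - t^(-40) + t^(-39) - t^(-38) + t^(-37) - t^(-36) + t^(-35) - t^(-34) + t^(-33) - t^(-32) + t^(-31) - t^(-30) + t^(-29) - t^(-28) + t^(-27) - t^(-26) + t^(-25) - t^(-24) + t^(-23) - t^(-22) + t^(-21) - t^(-20) + t^(-19) - t^(-18) + t^(-17) + t^(-15):
  (-)t^(-46) = -5.73596e-52
  (+)t^(-45) = 7.45674e-51
  (-)t^(-44) = -9.69377e-50
  (+)t^(-43) = 1.26019e-48
  (-)t^(-42) = -1.63825e-47
  (+)t^(-41) = 2.12972e-46
  (-)t^(-40) = -2.76864e-45
  (+)t^(-39) = 3.59923e-44
  (-)t^(-38) = -4.679e-43
  (+)t^(-37) = 6.08269e-42
  (-)t^(-36) = -7.9075e-41
  (+)t^(-35) = 1.02798e-39
  (-)t^(-34) = -1.33637e-38
  (+)t^(-33) = 1.73728e-37
  (-)t^(-32) = -2.25846e-36
  (+)t^(-31) = 2.936e-35
  (-)t^(-30) = -3.8168e-34
  (+)t^(-29) = 4.96184e-33
  (-)t^(-28) = -6.45039e-32
  (+)t^(-27) = 8.38551e-31
  (-)t^(-26) = -1.09012e-29
  (+)t^(-25) = 1.41715e-28
  (-)t^(-24) = -1.8423e-27
  (+)t^(-23) = 2.39499e-26
  (-)t^(-22) = -3.11348e-25
  (+)t^(-21) = 4.04753e-24
  (-)t^(-20) = -5.26178e-23
  (+)t^(-19) = 6.84032e-22
  (-)t^(-18) = -8.89241e-21
  (+)t^(-17) = 1.15601e-19
  (+)t^(-15) = 1.95366e-17
Sum = (-5.73596e-52) + (7.45674e-51) + (-9.69377e-50) + (1.26019e-48) + (-1.63825e-47) + (2.12972e-46) + (-2.76864e-45) + (3.59923e-44) + (-4.679e-43) + (6.08269e-42) + (-7.9075e-41) + (1.02798e-39) + (-1.33637e-38) + (1.73728e-37) + (-2.25846e-36) + (2.936e-35) + (-3.8168e-34) + (4.96184e-33) + (-6.45039e-32) + (8.38551e-31) + (-1.09012e-29) + (1.41715e-28) + (-1.8423e-27) + (2.39499e-26) + (-3.11348e-25) + (4.04753e-24) + (-5.26178e-23) + (6.84032e-22) + (-8.89241e-21) + (1.15601e-19) + (1.95366e-17)
= 1.964397701e-17
Rounded to 6 significant figures: 1.9644e-17

1.9644e-17


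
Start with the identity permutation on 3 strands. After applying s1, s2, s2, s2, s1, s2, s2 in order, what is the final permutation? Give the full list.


Starting with identity [1, 2, 3].
Apply generators in sequence:
  After s1: [2, 1, 3]
  After s2: [2, 3, 1]
  After s2: [2, 1, 3]
  After s2: [2, 3, 1]
  After s1: [3, 2, 1]
  After s2: [3, 1, 2]
  After s2: [3, 2, 1]
Final permutation: [3, 2, 1]

[3, 2, 1]


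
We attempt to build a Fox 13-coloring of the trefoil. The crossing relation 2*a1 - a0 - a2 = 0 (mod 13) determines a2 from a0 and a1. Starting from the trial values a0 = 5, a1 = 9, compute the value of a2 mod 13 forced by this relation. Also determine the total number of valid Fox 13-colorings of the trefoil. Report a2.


Step 1: Apply the given crossing relation 2*a1 - a0 - a2 = 0 (mod 13).
  a2 = 2*a1 - a0 mod 13
  a2 = 2*9 - 5 mod 13
  a2 = 18 - 5 mod 13
  a2 = 13 mod 13 = 0
Step 2: The trefoil has determinant 3.
  Number of Fox p-colorings (p prime) is p^2 if p = 3, else p.
  Since 13 does not divide 3, only trivial (constant) colorings exist.
  (So the trial a0 = 5, a1 = 9 with a0 != a1 does NOT extend to a valid coloring of the whole trefoil: the other two crossing relations require 3*(a1 - a0) = 0 (mod 13), which fails.)
  Total colorings = 13
Step 3: a2 = 0, total Fox 13-colorings = 13

0


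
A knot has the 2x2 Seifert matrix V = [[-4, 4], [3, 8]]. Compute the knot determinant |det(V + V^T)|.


Step 1: Form V + V^T where V = [[-4, 4], [3, 8]]
  V^T = [[-4, 3], [4, 8]]
  V + V^T = [[-8, 7], [7, 16]]
Step 2: det(V + V^T) = (-8)*16 - 7*7
  = -128 - 49 = -177
Step 3: Knot determinant = |det(V + V^T)| = |-177| = 177

177


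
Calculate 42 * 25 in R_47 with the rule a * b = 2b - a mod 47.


42 * 25 = 2*25 - 42 mod 47
= 50 - 42 mod 47
= 8 mod 47 = 8

8


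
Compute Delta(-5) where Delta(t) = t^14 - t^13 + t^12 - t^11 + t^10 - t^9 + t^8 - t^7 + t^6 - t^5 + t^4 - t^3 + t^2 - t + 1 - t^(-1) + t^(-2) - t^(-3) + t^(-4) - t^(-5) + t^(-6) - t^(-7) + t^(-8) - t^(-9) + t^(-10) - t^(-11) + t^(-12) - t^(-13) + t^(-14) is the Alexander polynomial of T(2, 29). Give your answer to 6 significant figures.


Substituting t = -5 into Delta(t) = t^14 - t^13 + t^12 - t^11 + t^10 - t^9 + t^8 - t^7 + t^6 - t^5 + t^4 - t^3 + t^2 - t + 1 - t^(-1) + t^(-2) - t^(-3) + t^(-4) - t^(-5) + t^(-6) - t^(-7) + t^(-8) - t^(-9) + t^(-10) - t^(-11) + t^(-12) - t^(-13) + t^(-14):
Term values: (6103515625) + (1220703125) + (244140625) + (48828125) + (9765625) + (1953125) + (390625) + (78125) + (15625) + (3125) + (625) + (125) + (25) + (5) + (1) + (0.2) + (0.04) + (0.008) + (0.0016) + (0.00032) + (6.4e-05) + (1.28e-05) + (2.56e-06) + (5.12e-07) + (1.024e-07) + (2.048e-08) + (4.096e-09) + (8.192e-10) + (1.6384e-10)
Sum = 7629394531
Rounded to 6 significant figures: 7.62939e+09

7.62939e+09


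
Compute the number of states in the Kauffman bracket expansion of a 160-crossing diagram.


Each crossing contributes 2 choices (A-smoothing or B-smoothing).
Total states = 2^160 = 1461501637330902918203684832716283019655932542976

1461501637330902918203684832716283019655932542976


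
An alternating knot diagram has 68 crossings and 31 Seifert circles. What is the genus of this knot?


For alternating knots, g = (c - s + 1)/2.
= (68 - 31 + 1)/2
= 38/2 = 19

19


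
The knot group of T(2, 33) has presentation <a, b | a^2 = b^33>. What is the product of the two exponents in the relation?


The relation is a^2 = b^33.
Product of exponents = 2 * 33
= 66

66
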